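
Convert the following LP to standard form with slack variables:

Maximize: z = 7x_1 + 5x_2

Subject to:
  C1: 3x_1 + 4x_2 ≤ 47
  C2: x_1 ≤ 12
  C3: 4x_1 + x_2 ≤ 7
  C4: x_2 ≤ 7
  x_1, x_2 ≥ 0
max z = 7x_1 + 5x_2

s.t.
  3x_1 + 4x_2 + s1 = 47
  x_1 + s2 = 12
  4x_1 + x_2 + s3 = 7
  x_2 + s4 = 7
  x_1, x_2, s1, s2, s3, s4 ≥ 0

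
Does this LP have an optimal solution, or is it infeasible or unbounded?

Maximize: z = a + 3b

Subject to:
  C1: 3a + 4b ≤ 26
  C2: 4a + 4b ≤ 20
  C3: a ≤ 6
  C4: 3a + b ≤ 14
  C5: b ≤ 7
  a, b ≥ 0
The point (0, 5) satisfies every constraint, so the LP is feasible; the constraints give a ≤ 6 and b ≤ 7, which with a, b ≥ 0 keep the feasible region inside a bounded box. A feasible, bounded LP attains a finite optimum at a vertex.

The LP has an optimal solution: (0, 5) with z = 15.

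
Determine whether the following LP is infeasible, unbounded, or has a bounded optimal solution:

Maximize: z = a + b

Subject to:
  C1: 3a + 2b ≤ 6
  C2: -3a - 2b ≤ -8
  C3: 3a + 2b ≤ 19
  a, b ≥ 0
C1 requires 3a + 2b ≤ 6, while C2 (-3a - 2b ≤ -8) is equivalent to 3a + 2b ≥ 8. Together they would need 8 ≤ 3a + 2b ≤ 6, which is impossible since 8 > 6. No point satisfies all constraints.

Infeasible: no point satisfies all constraints simultaneously.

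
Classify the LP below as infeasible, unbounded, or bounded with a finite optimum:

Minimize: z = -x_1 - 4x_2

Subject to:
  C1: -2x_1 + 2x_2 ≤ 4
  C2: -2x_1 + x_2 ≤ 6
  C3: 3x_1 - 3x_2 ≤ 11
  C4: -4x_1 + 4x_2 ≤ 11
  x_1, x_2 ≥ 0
Feasible point: (0, 0) satisfies every constraint, so the LP is feasible.
Direction d = (1, 1): for each constraint row a, a·d ≤ 0 —
  (-2)(1) + (2)(1) = 0 ≤ 0
  (-2)(1) + (1)(1) = -1 ≤ 0
  (3)(1) + (-3)(1) = 0 ≤ 0
  (-4)(1) + (4)(1) = 0 ≤ 0
and d ≥ 0, so (0, 0) + t·d stays feasible for every t ≥ 0. Along this ray z = -x_1 - 4x_2 changes by -5 per unit t, so z → −∞.

The LP is unbounded; z can be made arbitrarily small.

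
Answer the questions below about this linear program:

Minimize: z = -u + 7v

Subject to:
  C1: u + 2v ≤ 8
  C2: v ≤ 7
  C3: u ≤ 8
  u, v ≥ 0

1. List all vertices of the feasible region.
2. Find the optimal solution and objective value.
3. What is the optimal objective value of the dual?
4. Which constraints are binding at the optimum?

1. (0, 0), (8, 0), (0, 4)
2. u = 8, v = 0, z = -8
3. -8 (by strong duality, equal to the primal optimum)
4. C1, C3, v ≥ 0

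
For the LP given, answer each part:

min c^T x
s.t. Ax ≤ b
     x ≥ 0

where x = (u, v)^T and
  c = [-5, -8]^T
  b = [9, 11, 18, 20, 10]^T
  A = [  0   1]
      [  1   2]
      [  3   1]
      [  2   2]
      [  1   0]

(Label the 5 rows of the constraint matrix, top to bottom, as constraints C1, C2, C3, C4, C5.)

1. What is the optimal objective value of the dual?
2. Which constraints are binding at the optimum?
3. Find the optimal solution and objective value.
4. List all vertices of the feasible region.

1. -49 (by strong duality, equal to the primal optimum)
2. C2, C3
3. u = 5, v = 3, z = -49
4. (0, 0), (6, 0), (5, 3), (0, 5.5)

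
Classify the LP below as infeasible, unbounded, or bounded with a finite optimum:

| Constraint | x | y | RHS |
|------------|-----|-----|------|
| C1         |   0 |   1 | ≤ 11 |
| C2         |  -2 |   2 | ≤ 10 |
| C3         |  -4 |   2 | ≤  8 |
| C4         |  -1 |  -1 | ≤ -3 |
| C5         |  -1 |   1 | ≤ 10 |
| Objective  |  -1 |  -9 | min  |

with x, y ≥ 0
Feasible point: (0, 3) satisfies every constraint, so the LP is feasible.
Direction d = (1, 0): for each constraint row a, a·d ≤ 0 —
  (0)(1) + (1)(0) = 0 ≤ 0
  (-2)(1) + (2)(0) = -2 ≤ 0
  (-4)(1) + (2)(0) = -4 ≤ 0
  (-1)(1) + (-1)(0) = -1 ≤ 0
  (-1)(1) + (1)(0) = -1 ≤ 0
and d ≥ 0, so (0, 3) + t·d stays feasible for every t ≥ 0. Along this ray z = -x - 9y changes by -1 per unit t, so z → −∞.

Unbounded — the objective can decrease without bound over the feasible region.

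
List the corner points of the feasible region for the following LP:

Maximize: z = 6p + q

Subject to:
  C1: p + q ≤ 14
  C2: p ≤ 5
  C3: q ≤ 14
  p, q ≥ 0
Each vertex is the intersection of two constraint boundaries that also satisfies all remaining constraints:
  p = 0 and q = 0 → (0, 0)
  p = 5 and q = 0 → (5, 0)
  p + q = 14 and p = 5 → (5, 9)
  p + q = 14 and q = 14 → (0, 14)

Vertices: (0, 0), (5, 0), (5, 9), (0, 14)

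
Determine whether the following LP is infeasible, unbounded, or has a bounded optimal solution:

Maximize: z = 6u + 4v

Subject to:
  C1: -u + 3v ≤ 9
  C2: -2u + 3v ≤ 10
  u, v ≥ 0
Feasible point: (0, 0) satisfies every constraint, so the LP is feasible.
Direction d = (1, 0): for each constraint row a, a·d ≤ 0 —
  (-1)(1) + (3)(0) = -1 ≤ 0
  (-2)(1) + (3)(0) = -2 ≤ 0
and d ≥ 0, so (0, 0) + t·d stays feasible for every t ≥ 0. Along this ray z = 6u + 4v changes by 6 per unit t, so z → +∞.

Unbounded: there is a feasible ray along which z → +∞.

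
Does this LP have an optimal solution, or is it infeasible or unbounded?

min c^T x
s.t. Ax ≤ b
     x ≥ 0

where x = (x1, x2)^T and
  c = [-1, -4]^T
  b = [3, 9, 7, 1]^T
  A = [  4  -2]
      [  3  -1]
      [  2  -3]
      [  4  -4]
Feasible point: (0, 0) satisfies every constraint, so the LP is feasible.
Direction d = (0, 1): for each constraint row a, a·d ≤ 0 —
  (4)(0) + (-2)(1) = -2 ≤ 0
  (3)(0) + (-1)(1) = -1 ≤ 0
  (2)(0) + (-3)(1) = -3 ≤ 0
  (4)(0) + (-4)(1) = -4 ≤ 0
and d ≥ 0, so (0, 0) + t·d stays feasible for every t ≥ 0. Along this ray z = -x1 - 4x2 changes by -4 per unit t, so z → −∞.

Unbounded — the objective can decrease without bound over the feasible region.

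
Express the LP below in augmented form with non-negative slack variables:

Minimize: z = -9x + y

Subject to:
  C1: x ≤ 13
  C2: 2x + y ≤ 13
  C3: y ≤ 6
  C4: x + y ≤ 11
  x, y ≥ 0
min z = -9x + y

s.t.
  x + s1 = 13
  2x + y + s2 = 13
  y + s3 = 6
  x + y + s4 = 11
  x, y, s1, s2, s3, s4 ≥ 0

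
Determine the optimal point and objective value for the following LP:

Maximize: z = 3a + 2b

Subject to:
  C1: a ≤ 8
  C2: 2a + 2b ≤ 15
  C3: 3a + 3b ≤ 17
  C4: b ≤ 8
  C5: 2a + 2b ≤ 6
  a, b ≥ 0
Each vertex is the intersection of two constraint boundaries that also satisfies all remaining constraints:
  a = 0 and b = 0 → (0, 0)
  2a + 2b = 6 and b = 0 → (3, 0)
  2a + 2b = 6 and a = 0 → (0, 3)

Evaluating z = 3a + 2b at each vertex:
  (0, 0): z = 0
  (3, 0): z = 9
  (0, 3): z = 6

The maximum is at (3, 0) with z = 9.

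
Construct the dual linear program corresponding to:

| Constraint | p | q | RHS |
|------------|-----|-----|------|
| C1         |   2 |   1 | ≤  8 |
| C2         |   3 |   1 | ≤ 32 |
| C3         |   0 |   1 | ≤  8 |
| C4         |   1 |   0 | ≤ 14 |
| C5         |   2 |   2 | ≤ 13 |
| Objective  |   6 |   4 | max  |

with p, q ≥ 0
Minimize: z = 8y1 + 32y2 + 8y3 + 14y4 + 13y5

Subject to:
  C1: -2y1 - 3y2 - y4 - 2y5 ≤ -6
  C2: -y1 - y2 - y3 - 2y5 ≤ -4
  y1, y2, y3, y4, y5 ≥ 0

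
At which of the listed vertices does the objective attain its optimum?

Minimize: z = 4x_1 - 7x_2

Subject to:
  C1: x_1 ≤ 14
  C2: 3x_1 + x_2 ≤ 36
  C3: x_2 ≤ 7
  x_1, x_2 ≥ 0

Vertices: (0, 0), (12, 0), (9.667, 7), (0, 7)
Evaluating z = 4x_1 - 7x_2 at each vertex:
  (0, 0): z = 0
  (12, 0): z = 48
  (9.667, 7): z = -10.33
  (0, 7): z = -49

The smallest value is z = -49, attained at (0, 7).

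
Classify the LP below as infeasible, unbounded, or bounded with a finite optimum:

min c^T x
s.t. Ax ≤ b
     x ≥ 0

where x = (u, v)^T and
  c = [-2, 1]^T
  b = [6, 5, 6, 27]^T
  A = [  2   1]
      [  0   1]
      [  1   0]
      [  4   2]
The point (3, 0) satisfies every constraint, so the LP is feasible; the constraints give u ≤ 6 and v ≤ 5, which with u, v ≥ 0 keep the feasible region inside a bounded box. A feasible, bounded LP attains a finite optimum at a vertex.

Evaluating z = -2u + v at each vertex:
  (0, 0): z = 0
  (3, 0): z = -6
  (0.5, 5): z = 4
  (0, 5): z = 5

Feasible with finite optimum z* = -6 at (3, 0).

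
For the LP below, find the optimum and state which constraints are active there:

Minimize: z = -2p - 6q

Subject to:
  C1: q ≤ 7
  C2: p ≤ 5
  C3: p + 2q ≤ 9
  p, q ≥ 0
Optimal: p = 0, q = 4.5
Slack at optimum:
  C1: slack = 2.5
  C2: slack = 5
  C3: slack = 0 (binding)
  p ≥ 0: p = 0 (binding)
  q ≥ 0: q = 4.5
Binding constraints: C3, p ≥ 0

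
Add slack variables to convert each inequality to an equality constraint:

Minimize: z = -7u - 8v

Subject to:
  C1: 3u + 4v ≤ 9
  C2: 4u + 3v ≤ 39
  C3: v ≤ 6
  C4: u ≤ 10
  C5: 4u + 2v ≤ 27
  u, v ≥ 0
min z = -7u - 8v

s.t.
  3u + 4v + s1 = 9
  4u + 3v + s2 = 39
  v + s3 = 6
  u + s4 = 10
  4u + 2v + s5 = 27
  u, v, s1, s2, s3, s4, s5 ≥ 0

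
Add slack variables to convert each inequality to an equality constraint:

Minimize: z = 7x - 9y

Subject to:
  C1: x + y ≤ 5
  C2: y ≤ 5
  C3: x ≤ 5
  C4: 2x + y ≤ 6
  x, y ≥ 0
min z = 7x - 9y

s.t.
  x + y + s1 = 5
  y + s2 = 5
  x + s3 = 5
  2x + y + s4 = 6
  x, y, s1, s2, s3, s4 ≥ 0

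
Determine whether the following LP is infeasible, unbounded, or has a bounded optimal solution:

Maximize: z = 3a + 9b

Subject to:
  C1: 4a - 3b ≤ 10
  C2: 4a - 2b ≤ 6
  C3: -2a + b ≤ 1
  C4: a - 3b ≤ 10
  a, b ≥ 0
Feasible point: (0, 0) satisfies every constraint, so the LP is feasible.
Direction d = (1, 2): for each constraint row a, a·d ≤ 0 —
  (4)(1) + (-3)(2) = -2 ≤ 0
  (4)(1) + (-2)(2) = 0 ≤ 0
  (-2)(1) + (1)(2) = 0 ≤ 0
  (1)(1) + (-3)(2) = -5 ≤ 0
and d ≥ 0, so (0, 0) + t·d stays feasible for every t ≥ 0. Along this ray z = 3a + 9b changes by 21 per unit t, so z → +∞.

Unbounded: there is a feasible ray along which z → +∞.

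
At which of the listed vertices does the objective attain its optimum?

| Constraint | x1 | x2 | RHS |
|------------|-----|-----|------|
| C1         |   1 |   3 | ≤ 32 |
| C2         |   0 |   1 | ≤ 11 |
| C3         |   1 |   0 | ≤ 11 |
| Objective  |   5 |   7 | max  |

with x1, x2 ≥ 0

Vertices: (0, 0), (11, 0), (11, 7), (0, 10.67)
Evaluating z = 5x1 + 7x2 at each vertex:
  (0, 0): z = 0
  (11, 0): z = 55
  (11, 7): z = 104
  (0, 10.67): z = 74.67

The largest value is z = 104, attained at (11, 7).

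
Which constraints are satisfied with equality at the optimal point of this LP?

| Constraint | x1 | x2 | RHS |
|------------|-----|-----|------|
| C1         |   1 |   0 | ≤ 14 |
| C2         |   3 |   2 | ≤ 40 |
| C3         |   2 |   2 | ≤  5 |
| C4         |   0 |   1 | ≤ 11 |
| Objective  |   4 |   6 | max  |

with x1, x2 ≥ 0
Optimal: x1 = 0, x2 = 2.5
Slack at optimum:
  C1: slack = 14
  C2: slack = 35
  C3: slack = 0 (binding)
  C4: slack = 8.5
  x1 ≥ 0: x1 = 0 (binding)
  x2 ≥ 0: x2 = 2.5
Binding constraints: C3, x1 ≥ 0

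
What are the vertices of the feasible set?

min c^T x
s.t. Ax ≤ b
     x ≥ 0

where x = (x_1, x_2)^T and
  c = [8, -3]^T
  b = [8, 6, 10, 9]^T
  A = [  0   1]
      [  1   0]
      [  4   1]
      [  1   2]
Each vertex is the intersection of two constraint boundaries that also satisfies all remaining constraints:
  x_1 = 0 and x_2 = 0 → (0, 0)
  4x_1 + x_2 = 10 and x_2 = 0 → (2.5, 0)
  4x_1 + x_2 = 10 and x_1 + 2x_2 = 9 → (1.571, 3.714)
  x_1 + 2x_2 = 9 and x_1 = 0 → (0, 4.5)

Vertices: (0, 0), (2.5, 0), (1.571, 3.714), (0, 4.5)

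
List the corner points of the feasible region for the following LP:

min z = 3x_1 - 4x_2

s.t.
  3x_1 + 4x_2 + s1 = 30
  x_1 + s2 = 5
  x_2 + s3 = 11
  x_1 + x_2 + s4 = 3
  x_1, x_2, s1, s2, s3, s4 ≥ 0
Each vertex is the intersection of two constraint boundaries that also satisfies all remaining constraints:
  x_1 = 0 and x_2 = 0 → (0, 0)
  x_1 + x_2 = 3 and x_2 = 0 → (3, 0)
  x_1 + x_2 = 3 and x_1 = 0 → (0, 3)

Vertices: (0, 0), (3, 0), (0, 3)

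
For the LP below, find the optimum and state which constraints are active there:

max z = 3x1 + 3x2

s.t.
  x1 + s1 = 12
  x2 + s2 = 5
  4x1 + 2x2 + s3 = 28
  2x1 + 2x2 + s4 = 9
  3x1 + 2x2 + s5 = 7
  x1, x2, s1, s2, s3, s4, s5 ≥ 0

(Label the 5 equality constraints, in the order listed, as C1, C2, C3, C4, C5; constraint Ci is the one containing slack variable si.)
Optimal: x1 = 0, x2 = 3.5
Slack at optimum:
  C1: slack = 12
  C2: slack = 1.5
  C3: slack = 21
  C4: slack = 2
  C5: slack = 0 (binding)
  x1 ≥ 0: x1 = 0 (binding)
  x2 ≥ 0: x2 = 3.5
Binding constraints: C5, x1 ≥ 0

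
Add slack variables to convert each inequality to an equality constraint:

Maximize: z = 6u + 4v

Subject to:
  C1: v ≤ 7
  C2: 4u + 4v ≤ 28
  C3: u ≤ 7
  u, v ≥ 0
max z = 6u + 4v

s.t.
  v + s1 = 7
  4u + 4v + s2 = 28
  u + s3 = 7
  u, v, s1, s2, s3 ≥ 0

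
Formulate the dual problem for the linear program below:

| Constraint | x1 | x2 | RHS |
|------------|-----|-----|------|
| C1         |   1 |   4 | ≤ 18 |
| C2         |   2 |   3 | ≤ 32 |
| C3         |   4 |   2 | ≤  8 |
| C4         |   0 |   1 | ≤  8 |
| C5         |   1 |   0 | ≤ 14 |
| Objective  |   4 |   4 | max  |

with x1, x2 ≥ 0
Minimize: z = 18y1 + 32y2 + 8y3 + 8y4 + 14y5

Subject to:
  C1: -y1 - 2y2 - 4y3 - y5 ≤ -4
  C2: -4y1 - 3y2 - 2y3 - y4 ≤ -4
  y1, y2, y3, y4, y5 ≥ 0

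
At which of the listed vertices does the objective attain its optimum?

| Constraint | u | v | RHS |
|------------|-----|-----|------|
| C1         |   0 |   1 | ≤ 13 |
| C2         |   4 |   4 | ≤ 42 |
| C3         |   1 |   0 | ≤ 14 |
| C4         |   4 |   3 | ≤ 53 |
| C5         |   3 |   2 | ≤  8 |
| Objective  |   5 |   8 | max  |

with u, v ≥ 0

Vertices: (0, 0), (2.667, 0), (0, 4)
Evaluating z = 5u + 8v at each vertex:
  (0, 0): z = 0
  (2.667, 0): z = 13.33
  (0, 4): z = 32

The largest value is z = 32, attained at (0, 4).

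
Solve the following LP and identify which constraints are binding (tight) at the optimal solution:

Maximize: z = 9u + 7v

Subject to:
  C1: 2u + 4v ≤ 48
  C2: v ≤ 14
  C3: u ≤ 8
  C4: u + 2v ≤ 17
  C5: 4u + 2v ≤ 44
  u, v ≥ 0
Optimal: u = 8, v = 4.5
Binding: C3, C4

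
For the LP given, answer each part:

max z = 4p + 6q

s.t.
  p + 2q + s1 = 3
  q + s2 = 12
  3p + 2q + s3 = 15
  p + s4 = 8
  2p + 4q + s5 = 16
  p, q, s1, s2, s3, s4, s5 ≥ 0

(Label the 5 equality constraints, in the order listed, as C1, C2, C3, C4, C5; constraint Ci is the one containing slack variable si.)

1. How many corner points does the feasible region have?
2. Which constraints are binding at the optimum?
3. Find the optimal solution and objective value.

1. 3
2. C1, q ≥ 0
3. p = 3, q = 0, z = 12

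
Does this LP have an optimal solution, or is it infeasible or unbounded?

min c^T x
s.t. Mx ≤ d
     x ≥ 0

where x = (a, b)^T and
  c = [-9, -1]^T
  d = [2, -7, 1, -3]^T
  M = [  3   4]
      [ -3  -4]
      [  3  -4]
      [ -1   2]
One constraint requires 3a + 4b ≤ 2, while the constraint -3a - 4b ≤ -7 is equivalent to 3a + 4b ≥ 7. Together they would need 7 ≤ 3a + 4b ≤ 2, which is impossible since 7 > 2. No point satisfies all constraints.

Infeasible: no point satisfies all constraints simultaneously.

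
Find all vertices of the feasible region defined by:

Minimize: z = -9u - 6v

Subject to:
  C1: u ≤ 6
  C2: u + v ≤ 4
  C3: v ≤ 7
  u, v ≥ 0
Each vertex is the intersection of two constraint boundaries that also satisfies all remaining constraints:
  u = 0 and v = 0 → (0, 0)
  u + v = 4 and v = 0 → (4, 0)
  u + v = 4 and u = 0 → (0, 4)

Vertices: (0, 0), (4, 0), (0, 4)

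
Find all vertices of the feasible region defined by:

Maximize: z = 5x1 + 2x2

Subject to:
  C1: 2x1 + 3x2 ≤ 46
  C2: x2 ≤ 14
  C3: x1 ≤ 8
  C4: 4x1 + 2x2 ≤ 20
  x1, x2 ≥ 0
Each vertex is the intersection of two constraint boundaries that also satisfies all remaining constraints:
  x1 = 0 and x2 = 0 → (0, 0)
  4x1 + 2x2 = 20 and x2 = 0 → (5, 0)
  4x1 + 2x2 = 20 and x1 = 0 → (0, 10)

Vertices: (0, 0), (5, 0), (0, 10)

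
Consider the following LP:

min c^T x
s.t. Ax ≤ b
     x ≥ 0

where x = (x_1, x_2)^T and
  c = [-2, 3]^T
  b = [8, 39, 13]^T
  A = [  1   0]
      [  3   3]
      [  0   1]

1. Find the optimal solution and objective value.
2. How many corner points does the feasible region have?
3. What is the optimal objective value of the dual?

1. x_1 = 8, x_2 = 0, z = -16
2. 4
3. -16 (by strong duality, equal to the primal optimum)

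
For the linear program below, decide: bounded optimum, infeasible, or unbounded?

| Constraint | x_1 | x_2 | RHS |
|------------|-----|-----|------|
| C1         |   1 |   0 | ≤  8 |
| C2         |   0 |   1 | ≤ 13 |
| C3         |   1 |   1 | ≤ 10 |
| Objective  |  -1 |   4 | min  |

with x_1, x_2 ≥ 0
The point (8, 0) satisfies every constraint, so the LP is feasible; the constraints give x_1 ≤ 8 and x_2 ≤ 13, which with x_1, x_2 ≥ 0 keep the feasible region inside a bounded box. A feasible, bounded LP attains a finite optimum at a vertex.

The LP has an optimal solution: (8, 0) with z = -8.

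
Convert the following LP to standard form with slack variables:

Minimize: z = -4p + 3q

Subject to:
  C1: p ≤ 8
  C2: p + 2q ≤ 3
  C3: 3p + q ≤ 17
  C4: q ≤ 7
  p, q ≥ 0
min z = -4p + 3q

s.t.
  p + s1 = 8
  p + 2q + s2 = 3
  3p + q + s3 = 17
  q + s4 = 7
  p, q, s1, s2, s3, s4 ≥ 0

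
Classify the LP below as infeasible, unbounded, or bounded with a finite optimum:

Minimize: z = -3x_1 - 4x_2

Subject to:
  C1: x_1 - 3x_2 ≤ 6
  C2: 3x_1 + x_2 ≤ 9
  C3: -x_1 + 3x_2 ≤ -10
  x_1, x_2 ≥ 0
C1 requires x_1 - 3x_2 ≤ 6, while C3 (-x_1 + 3x_2 ≤ -10) is equivalent to x_1 - 3x_2 ≥ 10. Together they would need 10 ≤ x_1 - 3x_2 ≤ 6, which is impossible since 10 > 6. No point satisfies all constraints.

Infeasible — the constraint set is empty.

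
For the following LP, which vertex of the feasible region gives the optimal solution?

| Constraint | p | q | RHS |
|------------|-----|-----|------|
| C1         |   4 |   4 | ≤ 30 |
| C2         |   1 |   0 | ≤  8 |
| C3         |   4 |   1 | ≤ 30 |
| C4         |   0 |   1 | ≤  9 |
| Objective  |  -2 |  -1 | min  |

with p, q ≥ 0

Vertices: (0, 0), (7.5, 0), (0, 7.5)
(7.5, 0) with z = -15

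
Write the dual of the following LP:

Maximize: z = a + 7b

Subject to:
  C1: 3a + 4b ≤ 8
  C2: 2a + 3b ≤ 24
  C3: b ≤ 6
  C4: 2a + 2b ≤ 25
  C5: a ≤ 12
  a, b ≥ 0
Minimize: z = 8y1 + 24y2 + 6y3 + 25y4 + 12y5

Subject to:
  C1: -3y1 - 2y2 - 2y4 - y5 ≤ -1
  C2: -4y1 - 3y2 - y3 - 2y4 ≤ -7
  y1, y2, y3, y4, y5 ≥ 0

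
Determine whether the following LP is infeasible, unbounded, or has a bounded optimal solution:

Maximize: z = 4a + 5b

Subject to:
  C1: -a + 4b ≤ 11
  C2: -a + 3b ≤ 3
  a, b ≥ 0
Feasible point: (0, 0) satisfies every constraint, so the LP is feasible.
Direction d = (1, 0): for each constraint row a, a·d ≤ 0 —
  (-1)(1) + (4)(0) = -1 ≤ 0
  (-1)(1) + (3)(0) = -1 ≤ 0
and d ≥ 0, so (0, 0) + t·d stays feasible for every t ≥ 0. Along this ray z = 4a + 5b changes by 4 per unit t, so z → +∞.

The LP is unbounded; z can be made arbitrarily large.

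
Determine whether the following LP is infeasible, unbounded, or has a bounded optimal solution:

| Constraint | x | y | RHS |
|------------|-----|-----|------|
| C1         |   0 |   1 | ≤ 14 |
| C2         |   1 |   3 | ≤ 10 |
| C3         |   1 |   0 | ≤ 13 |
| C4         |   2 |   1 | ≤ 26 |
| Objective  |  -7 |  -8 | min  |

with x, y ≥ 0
The point (10, 0) satisfies every constraint, so the LP is feasible; the constraints give x ≤ 13 and y ≤ 14, which with x, y ≥ 0 keep the feasible region inside a bounded box. A feasible, bounded LP attains a finite optimum at a vertex.

Bounded optimum: z* = -70 at (10, 0).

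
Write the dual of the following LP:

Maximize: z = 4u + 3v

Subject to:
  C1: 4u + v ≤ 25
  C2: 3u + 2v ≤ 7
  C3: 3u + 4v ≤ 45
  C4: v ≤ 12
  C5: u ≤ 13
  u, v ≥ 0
Minimize: z = 25y1 + 7y2 + 45y3 + 12y4 + 13y5

Subject to:
  C1: -4y1 - 3y2 - 3y3 - y5 ≤ -4
  C2: -y1 - 2y2 - 4y3 - y4 ≤ -3
  y1, y2, y3, y4, y5 ≥ 0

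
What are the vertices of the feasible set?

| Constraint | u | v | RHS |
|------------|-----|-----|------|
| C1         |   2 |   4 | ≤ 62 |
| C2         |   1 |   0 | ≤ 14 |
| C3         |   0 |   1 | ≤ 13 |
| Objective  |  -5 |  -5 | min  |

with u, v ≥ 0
Each vertex is the intersection of two constraint boundaries that also satisfies all remaining constraints:
  u = 0 and v = 0 → (0, 0)
  u = 14 and v = 0 → (14, 0)
  2u + 4v = 62 and u = 14 → (14, 8.5)
  2u + 4v = 62 and v = 13 → (5, 13)
  v = 13 and u = 0 → (0, 13)

Vertices: (0, 0), (14, 0), (14, 8.5), (5, 13), (0, 13)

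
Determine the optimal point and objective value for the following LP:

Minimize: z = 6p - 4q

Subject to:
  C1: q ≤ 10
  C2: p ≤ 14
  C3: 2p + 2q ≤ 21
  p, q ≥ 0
p = 0, q = 10, z = -40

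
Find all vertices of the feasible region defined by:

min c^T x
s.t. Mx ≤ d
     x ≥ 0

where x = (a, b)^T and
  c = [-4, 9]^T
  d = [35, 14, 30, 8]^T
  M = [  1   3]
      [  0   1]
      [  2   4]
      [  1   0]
Each vertex is the intersection of two constraint boundaries that also satisfies all remaining constraints:
  a = 0 and b = 0 → (0, 0)
  a = 8 and b = 0 → (8, 0)
  2a + 4b = 30 and a = 8 → (8, 3.5)
  2a + 4b = 30 and a = 0 → (0, 7.5)

Vertices: (0, 0), (8, 0), (8, 3.5), (0, 7.5)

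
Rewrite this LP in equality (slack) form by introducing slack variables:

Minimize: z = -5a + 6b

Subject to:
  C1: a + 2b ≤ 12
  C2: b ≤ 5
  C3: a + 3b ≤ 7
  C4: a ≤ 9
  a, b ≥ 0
min z = -5a + 6b

s.t.
  a + 2b + s1 = 12
  b + s2 = 5
  a + 3b + s3 = 7
  a + s4 = 9
  a, b, s1, s2, s3, s4 ≥ 0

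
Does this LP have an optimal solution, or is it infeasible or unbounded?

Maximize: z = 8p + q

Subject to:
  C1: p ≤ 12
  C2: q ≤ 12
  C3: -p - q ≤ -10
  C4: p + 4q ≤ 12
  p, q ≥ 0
The point (12, 0) satisfies every constraint, so the LP is feasible; the constraints give p ≤ 12 and q ≤ 12, which with p, q ≥ 0 keep the feasible region inside a bounded box. A feasible, bounded LP attains a finite optimum at a vertex.

Bounded optimum: z* = 96 at (12, 0).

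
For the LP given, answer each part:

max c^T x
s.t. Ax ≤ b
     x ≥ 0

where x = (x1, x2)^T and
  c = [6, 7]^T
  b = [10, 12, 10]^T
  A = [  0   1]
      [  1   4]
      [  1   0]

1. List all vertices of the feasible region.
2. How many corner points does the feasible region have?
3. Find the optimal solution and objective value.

1. (0, 0), (10, 0), (10, 0.5), (0, 3)
2. 4
3. x1 = 10, x2 = 0.5, z = 63.5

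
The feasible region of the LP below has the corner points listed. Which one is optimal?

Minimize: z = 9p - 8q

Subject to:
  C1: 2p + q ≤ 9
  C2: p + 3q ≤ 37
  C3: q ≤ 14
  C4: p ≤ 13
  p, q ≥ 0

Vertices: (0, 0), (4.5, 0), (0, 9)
(0, 9) with z = -72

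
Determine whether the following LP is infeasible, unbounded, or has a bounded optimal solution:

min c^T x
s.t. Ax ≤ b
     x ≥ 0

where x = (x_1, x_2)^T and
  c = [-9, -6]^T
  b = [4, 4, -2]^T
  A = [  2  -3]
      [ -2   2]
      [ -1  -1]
Feasible point: (0, 2) satisfies every constraint, so the LP is feasible.
Direction d = (1, 1): for each constraint row a, a·d ≤ 0 —
  (2)(1) + (-3)(1) = -1 ≤ 0
  (-2)(1) + (2)(1) = 0 ≤ 0
  (-1)(1) + (-1)(1) = -2 ≤ 0
and d ≥ 0, so (0, 2) + t·d stays feasible for every t ≥ 0. Along this ray z = -9x_1 - 6x_2 changes by -15 per unit t, so z → −∞.

Unbounded: there is a feasible ray along which z → −∞.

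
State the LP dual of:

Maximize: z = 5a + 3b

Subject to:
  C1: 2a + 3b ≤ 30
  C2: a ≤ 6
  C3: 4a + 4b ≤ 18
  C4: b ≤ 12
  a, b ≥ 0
Minimize: z = 30y1 + 6y2 + 18y3 + 12y4

Subject to:
  C1: -2y1 - y2 - 4y3 ≤ -5
  C2: -3y1 - 4y3 - y4 ≤ -3
  y1, y2, y3, y4 ≥ 0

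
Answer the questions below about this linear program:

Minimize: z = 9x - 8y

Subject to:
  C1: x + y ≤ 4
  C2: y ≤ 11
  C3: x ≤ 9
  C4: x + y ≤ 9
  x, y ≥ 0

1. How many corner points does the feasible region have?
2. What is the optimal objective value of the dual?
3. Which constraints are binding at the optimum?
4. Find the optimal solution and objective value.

1. 3
2. -32 (by strong duality, equal to the primal optimum)
3. C1, x ≥ 0
4. x = 0, y = 4, z = -32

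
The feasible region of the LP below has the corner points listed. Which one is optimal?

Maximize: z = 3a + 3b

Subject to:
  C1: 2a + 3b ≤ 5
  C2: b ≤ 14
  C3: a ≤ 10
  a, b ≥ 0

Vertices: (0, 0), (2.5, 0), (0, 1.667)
(2.5, 0) with z = 7.5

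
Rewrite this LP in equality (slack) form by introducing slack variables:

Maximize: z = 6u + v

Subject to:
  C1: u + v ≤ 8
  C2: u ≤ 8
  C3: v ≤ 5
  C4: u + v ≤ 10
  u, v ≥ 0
max z = 6u + v

s.t.
  u + v + s1 = 8
  u + s2 = 8
  v + s3 = 5
  u + v + s4 = 10
  u, v, s1, s2, s3, s4 ≥ 0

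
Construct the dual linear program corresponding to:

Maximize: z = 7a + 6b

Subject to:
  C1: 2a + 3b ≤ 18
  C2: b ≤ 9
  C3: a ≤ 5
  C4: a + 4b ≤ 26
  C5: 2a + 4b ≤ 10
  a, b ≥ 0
Minimize: z = 18y1 + 9y2 + 5y3 + 26y4 + 10y5

Subject to:
  C1: -2y1 - y3 - y4 - 2y5 ≤ -7
  C2: -3y1 - y2 - 4y4 - 4y5 ≤ -6
  y1, y2, y3, y4, y5 ≥ 0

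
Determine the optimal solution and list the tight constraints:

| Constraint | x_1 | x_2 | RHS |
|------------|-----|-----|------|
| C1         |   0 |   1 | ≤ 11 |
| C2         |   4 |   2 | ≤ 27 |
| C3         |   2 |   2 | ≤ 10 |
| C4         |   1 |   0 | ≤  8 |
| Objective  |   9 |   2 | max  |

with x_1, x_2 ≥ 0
Optimal: x_1 = 5, x_2 = 0
Slack at optimum:
  C1: slack = 11
  C2: slack = 7
  C3: slack = 0 (binding)
  C4: slack = 3
  x_1 ≥ 0: x_1 = 5
  x_2 ≥ 0: x_2 = 0 (binding)
Binding constraints: C3, x_2 ≥ 0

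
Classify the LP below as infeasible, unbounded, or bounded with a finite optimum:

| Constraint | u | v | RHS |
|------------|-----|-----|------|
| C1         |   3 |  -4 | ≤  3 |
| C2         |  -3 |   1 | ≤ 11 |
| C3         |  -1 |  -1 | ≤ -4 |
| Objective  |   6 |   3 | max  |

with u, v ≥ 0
Feasible point: (0, 4) satisfies every constraint, so the LP is feasible.
Direction d = (1, 1): for each constraint row a, a·d ≤ 0 —
  (3)(1) + (-4)(1) = -1 ≤ 0
  (-3)(1) + (1)(1) = -2 ≤ 0
  (-1)(1) + (-1)(1) = -2 ≤ 0
and d ≥ 0, so (0, 4) + t·d stays feasible for every t ≥ 0. Along this ray z = 6u + 3v changes by 9 per unit t, so z → +∞.

The LP is unbounded; z can be made arbitrarily large.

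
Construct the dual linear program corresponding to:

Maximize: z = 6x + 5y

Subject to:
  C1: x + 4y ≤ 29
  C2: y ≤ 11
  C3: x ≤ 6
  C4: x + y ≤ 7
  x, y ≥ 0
Minimize: z = 29y1 + 11y2 + 6y3 + 7y4

Subject to:
  C1: -y1 - y3 - y4 ≤ -6
  C2: -4y1 - y2 - y4 ≤ -5
  y1, y2, y3, y4 ≥ 0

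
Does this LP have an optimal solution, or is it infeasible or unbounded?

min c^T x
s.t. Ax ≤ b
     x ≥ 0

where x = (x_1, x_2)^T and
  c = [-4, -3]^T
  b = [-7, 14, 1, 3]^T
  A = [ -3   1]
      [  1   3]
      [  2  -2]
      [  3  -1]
One constraint requires 3x_1 - x_2 ≤ 3, while the constraint -3x_1 + x_2 ≤ -7 is equivalent to 3x_1 - x_2 ≥ 7. Together they would need 7 ≤ 3x_1 - x_2 ≤ 3, which is impossible since 7 > 3. No point satisfies all constraints.

Infeasible: no point satisfies all constraints simultaneously.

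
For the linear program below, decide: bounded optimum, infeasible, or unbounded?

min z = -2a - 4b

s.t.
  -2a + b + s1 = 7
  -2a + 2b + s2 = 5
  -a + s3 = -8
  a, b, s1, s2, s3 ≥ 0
Feasible point: (8, 0) satisfies every constraint, so the LP is feasible.
Direction d = (1, 0): for each constraint row a, a·d ≤ 0 —
  (-2)(1) + (1)(0) = -2 ≤ 0
  (-2)(1) + (2)(0) = -2 ≤ 0
  (-1)(1) + (0)(0) = -1 ≤ 0
and d ≥ 0, so (8, 0) + t·d stays feasible for every t ≥ 0. Along this ray z = -2a - 4b changes by -2 per unit t, so z → −∞.

Unbounded: there is a feasible ray along which z → −∞.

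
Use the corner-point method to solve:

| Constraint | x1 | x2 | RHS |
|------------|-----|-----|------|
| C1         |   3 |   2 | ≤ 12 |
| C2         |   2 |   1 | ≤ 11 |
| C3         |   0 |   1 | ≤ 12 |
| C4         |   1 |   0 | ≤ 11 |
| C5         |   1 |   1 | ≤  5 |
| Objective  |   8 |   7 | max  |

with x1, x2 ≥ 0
Each vertex is the intersection of two constraint boundaries that also satisfies all remaining constraints:
  x1 = 0 and x2 = 0 → (0, 0)
  3x1 + 2x2 = 12 and x2 = 0 → (4, 0)
  3x1 + 2x2 = 12 and x1 + x2 = 5 → (2, 3)
  x1 + x2 = 5 and x1 = 0 → (0, 5)

Evaluating z = 8x1 + 7x2 at each vertex:
  (0, 0): z = 0
  (4, 0): z = 32
  (2, 3): z = 37
  (0, 5): z = 35

The maximum is at (2, 3) with z = 37.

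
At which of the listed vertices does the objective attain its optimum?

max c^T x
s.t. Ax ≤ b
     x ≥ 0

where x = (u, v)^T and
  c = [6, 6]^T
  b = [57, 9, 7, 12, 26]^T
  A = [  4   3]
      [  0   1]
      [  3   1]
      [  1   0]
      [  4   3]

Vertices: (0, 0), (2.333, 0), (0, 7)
Evaluating z = 6u + 6v at each vertex:
  (0, 0): z = 0
  (2.333, 0): z = 14
  (0, 7): z = 42

The largest value is z = 42, attained at (0, 7).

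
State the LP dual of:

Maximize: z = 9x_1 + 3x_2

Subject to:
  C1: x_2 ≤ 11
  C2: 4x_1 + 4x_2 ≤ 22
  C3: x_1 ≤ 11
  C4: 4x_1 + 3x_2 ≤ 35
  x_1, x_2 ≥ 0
Minimize: z = 11y1 + 22y2 + 11y3 + 35y4

Subject to:
  C1: -4y2 - y3 - 4y4 ≤ -9
  C2: -y1 - 4y2 - 3y4 ≤ -3
  y1, y2, y3, y4 ≥ 0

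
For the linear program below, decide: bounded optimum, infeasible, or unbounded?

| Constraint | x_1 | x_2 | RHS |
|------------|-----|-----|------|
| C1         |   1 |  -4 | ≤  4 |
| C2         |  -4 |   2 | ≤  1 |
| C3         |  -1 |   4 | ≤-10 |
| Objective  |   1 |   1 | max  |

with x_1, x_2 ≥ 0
C1 requires x_1 - 4x_2 ≤ 4, while C3 (-x_1 + 4x_2 ≤ -10) is equivalent to x_1 - 4x_2 ≥ 10. Together they would need 10 ≤ x_1 - 4x_2 ≤ 4, which is impossible since 10 > 4. No point satisfies all constraints.

Infeasible: no point satisfies all constraints simultaneously.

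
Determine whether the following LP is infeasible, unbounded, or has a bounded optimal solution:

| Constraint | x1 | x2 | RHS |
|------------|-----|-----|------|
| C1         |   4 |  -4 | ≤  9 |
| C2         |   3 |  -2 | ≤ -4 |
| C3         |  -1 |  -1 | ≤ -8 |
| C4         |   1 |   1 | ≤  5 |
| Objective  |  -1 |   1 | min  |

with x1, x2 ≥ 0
C4 requires x1 + x2 ≤ 5, while C3 (-x1 - x2 ≤ -8) is equivalent to x1 + x2 ≥ 8. Together they would need 8 ≤ x1 + x2 ≤ 5, which is impossible since 8 > 5. No point satisfies all constraints.

Infeasible: no point satisfies all constraints simultaneously.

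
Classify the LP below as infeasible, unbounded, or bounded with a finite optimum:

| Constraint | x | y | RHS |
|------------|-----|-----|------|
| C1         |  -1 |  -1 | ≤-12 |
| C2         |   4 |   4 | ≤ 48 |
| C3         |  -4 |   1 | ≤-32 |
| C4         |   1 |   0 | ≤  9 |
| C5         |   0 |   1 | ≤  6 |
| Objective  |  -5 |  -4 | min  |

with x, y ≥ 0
The point (9, 3) satisfies every constraint, so the LP is feasible; the constraints give x ≤ 9 and y ≤ 6, which with x, y ≥ 0 keep the feasible region inside a bounded box. A feasible, bounded LP attains a finite optimum at a vertex.

Evaluating z = -5x - 4y at each vertex:
  (9, 3): z = -57
  (8.8, 3.2): z = -56.8

Bounded optimum: z* = -57 at (9, 3).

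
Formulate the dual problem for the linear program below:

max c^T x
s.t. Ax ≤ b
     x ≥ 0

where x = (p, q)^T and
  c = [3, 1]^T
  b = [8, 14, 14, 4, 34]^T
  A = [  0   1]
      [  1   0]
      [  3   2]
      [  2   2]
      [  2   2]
Minimize: z = 8y1 + 14y2 + 14y3 + 4y4 + 34y5

Subject to:
  C1: -y2 - 3y3 - 2y4 - 2y5 ≤ -3
  C2: -y1 - 2y3 - 2y4 - 2y5 ≤ -1
  y1, y2, y3, y4, y5 ≥ 0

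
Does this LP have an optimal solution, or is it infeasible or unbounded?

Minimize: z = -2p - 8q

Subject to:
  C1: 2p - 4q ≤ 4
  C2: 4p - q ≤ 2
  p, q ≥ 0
Feasible point: (0, 0) satisfies every constraint, so the LP is feasible.
Direction d = (0, 1): for each constraint row a, a·d ≤ 0 —
  (2)(0) + (-4)(1) = -4 ≤ 0
  (4)(0) + (-1)(1) = -1 ≤ 0
and d ≥ 0, so (0, 0) + t·d stays feasible for every t ≥ 0. Along this ray z = -2p - 8q changes by -8 per unit t, so z → −∞.

Unbounded — the objective can decrease without bound over the feasible region.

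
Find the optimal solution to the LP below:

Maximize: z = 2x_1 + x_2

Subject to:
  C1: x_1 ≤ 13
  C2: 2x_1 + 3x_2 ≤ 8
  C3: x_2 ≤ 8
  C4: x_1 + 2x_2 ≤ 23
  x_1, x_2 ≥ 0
Each vertex is the intersection of two constraint boundaries that also satisfies all remaining constraints:
  x_1 = 0 and x_2 = 0 → (0, 0)
  2x_1 + 3x_2 = 8 and x_2 = 0 → (4, 0)
  2x_1 + 3x_2 = 8 and x_1 = 0 → (0, 2.667)

Evaluating z = 2x_1 + x_2 at each vertex:
  (0, 0): z = 0
  (4, 0): z = 8
  (0, 2.667): z = 2.667

The maximum is at (4, 0) with z = 8.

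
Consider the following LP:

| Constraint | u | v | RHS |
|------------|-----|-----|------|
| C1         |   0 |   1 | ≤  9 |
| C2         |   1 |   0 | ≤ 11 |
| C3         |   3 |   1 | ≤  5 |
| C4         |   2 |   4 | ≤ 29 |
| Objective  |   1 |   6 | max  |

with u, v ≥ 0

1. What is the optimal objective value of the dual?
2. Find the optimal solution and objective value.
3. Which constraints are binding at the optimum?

1. 30 (by strong duality, equal to the primal optimum)
2. u = 0, v = 5, z = 30
3. C3, u ≥ 0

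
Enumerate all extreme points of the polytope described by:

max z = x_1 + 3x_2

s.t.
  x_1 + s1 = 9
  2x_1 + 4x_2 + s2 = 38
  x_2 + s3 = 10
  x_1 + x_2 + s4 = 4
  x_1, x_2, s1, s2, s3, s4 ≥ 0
Each vertex is the intersection of two constraint boundaries that also satisfies all remaining constraints:
  x_1 = 0 and x_2 = 0 → (0, 0)
  x_1 + x_2 = 4 and x_2 = 0 → (4, 0)
  x_1 + x_2 = 4 and x_1 = 0 → (0, 4)

Vertices: (0, 0), (4, 0), (0, 4)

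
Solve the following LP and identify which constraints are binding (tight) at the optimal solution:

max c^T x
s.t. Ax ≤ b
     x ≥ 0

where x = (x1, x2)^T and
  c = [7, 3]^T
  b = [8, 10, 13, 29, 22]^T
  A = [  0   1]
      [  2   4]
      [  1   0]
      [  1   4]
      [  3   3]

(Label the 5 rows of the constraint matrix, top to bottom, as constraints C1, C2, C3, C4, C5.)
Optimal: x1 = 5, x2 = 0
Slack at optimum:
  C1: slack = 8
  C2: slack = 0 (binding)
  C3: slack = 8
  C4: slack = 24
  C5: slack = 7
  x1 ≥ 0: x1 = 5
  x2 ≥ 0: x2 = 0 (binding)
Binding constraints: C2, x2 ≥ 0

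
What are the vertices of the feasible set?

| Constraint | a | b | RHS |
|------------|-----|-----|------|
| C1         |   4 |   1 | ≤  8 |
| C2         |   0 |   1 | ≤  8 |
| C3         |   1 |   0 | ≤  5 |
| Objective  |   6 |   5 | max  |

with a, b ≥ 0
Each vertex is the intersection of two constraint boundaries that also satisfies all remaining constraints:
  a = 0 and b = 0 → (0, 0)
  4a + b = 8 and b = 0 → (2, 0)
  4a + b = 8 and b = 8 → (0, 8)

Vertices: (0, 0), (2, 0), (0, 8)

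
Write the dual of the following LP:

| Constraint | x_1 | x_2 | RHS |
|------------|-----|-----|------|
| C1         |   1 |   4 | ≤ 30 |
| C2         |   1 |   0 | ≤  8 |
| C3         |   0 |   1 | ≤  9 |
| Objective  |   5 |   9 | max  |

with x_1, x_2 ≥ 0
Minimize: z = 30y1 + 8y2 + 9y3

Subject to:
  C1: -y1 - y2 ≤ -5
  C2: -4y1 - y3 ≤ -9
  y1, y2, y3 ≥ 0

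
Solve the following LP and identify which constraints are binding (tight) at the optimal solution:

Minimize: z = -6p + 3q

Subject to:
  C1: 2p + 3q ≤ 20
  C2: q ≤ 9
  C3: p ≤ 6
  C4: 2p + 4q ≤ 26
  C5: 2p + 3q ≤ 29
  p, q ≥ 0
Optimal: p = 6, q = 0
Slack at optimum:
  C1: slack = 8
  C2: slack = 9
  C3: slack = 0 (binding)
  C4: slack = 14
  C5: slack = 17
  p ≥ 0: p = 6
  q ≥ 0: q = 0 (binding)
Binding constraints: C3, q ≥ 0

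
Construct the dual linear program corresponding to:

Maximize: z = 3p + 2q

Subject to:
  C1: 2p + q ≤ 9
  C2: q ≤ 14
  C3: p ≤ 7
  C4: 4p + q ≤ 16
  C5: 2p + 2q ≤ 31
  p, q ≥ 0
Minimize: z = 9y1 + 14y2 + 7y3 + 16y4 + 31y5

Subject to:
  C1: -2y1 - y3 - 4y4 - 2y5 ≤ -3
  C2: -y1 - y2 - y4 - 2y5 ≤ -2
  y1, y2, y3, y4, y5 ≥ 0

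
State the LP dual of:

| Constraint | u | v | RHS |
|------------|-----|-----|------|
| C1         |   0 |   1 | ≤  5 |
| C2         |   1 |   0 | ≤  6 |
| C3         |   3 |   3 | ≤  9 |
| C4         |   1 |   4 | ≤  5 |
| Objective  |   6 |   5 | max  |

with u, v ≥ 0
Minimize: z = 5y1 + 6y2 + 9y3 + 5y4

Subject to:
  C1: -y2 - 3y3 - y4 ≤ -6
  C2: -y1 - 3y3 - 4y4 ≤ -5
  y1, y2, y3, y4 ≥ 0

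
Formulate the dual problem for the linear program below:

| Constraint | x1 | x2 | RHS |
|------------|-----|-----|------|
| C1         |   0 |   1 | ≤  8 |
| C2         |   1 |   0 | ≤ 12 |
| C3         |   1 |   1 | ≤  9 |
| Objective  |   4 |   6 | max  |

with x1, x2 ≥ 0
Minimize: z = 8y1 + 12y2 + 9y3

Subject to:
  C1: -y2 - y3 ≤ -4
  C2: -y1 - y3 ≤ -6
  y1, y2, y3 ≥ 0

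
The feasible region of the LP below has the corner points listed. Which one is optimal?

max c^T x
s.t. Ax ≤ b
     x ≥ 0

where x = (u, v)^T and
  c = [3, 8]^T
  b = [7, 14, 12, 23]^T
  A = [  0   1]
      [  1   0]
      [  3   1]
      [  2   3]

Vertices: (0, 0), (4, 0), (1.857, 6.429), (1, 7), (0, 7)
Evaluating z = 3u + 8v at each vertex:
  (0, 0): z = 0
  (4, 0): z = 12
  (1.857, 6.429): z = 57
  (1, 7): z = 59
  (0, 7): z = 56

The largest value is z = 59, attained at (1, 7).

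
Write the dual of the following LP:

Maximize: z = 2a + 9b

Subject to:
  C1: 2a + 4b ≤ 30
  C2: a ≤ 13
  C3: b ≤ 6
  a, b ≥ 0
Minimize: z = 30y1 + 13y2 + 6y3

Subject to:
  C1: -2y1 - y2 ≤ -2
  C2: -4y1 - y3 ≤ -9
  y1, y2, y3 ≥ 0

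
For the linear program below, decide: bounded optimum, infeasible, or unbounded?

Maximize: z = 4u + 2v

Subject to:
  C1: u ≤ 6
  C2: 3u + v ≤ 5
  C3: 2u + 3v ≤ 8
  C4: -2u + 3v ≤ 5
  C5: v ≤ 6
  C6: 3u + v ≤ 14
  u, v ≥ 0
The point (1, 2) satisfies every constraint, so the LP is feasible; the constraints give u ≤ 6 and v ≤ 6, which with u, v ≥ 0 keep the feasible region inside a bounded box. A feasible, bounded LP attains a finite optimum at a vertex.

Evaluating z = 4u + 2v at each vertex:
  (0, 0): z = 0
  (1.667, 0): z = 6.667
  (1, 2): z = 8
  (0.75, 2.167): z = 7.333
  (0, 1.667): z = 3.333

Feasible with finite optimum z* = 8 at (1, 2).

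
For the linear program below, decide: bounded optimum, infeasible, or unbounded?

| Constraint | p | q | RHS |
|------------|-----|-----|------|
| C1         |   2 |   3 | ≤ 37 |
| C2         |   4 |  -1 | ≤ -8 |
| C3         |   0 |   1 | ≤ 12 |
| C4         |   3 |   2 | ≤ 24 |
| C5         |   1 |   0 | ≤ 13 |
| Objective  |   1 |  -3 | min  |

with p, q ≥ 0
The point (0, 12) satisfies every constraint, so the LP is feasible; the constraints give p ≤ 13 and q ≤ 12, which with p, q ≥ 0 keep the feasible region inside a bounded box. A feasible, bounded LP attains a finite optimum at a vertex.

Bounded optimum: z* = -36 at (0, 12).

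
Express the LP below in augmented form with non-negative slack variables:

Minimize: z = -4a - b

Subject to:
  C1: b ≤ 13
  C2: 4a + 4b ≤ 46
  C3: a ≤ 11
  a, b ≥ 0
min z = -4a - b

s.t.
  b + s1 = 13
  4a + 4b + s2 = 46
  a + s3 = 11
  a, b, s1, s2, s3 ≥ 0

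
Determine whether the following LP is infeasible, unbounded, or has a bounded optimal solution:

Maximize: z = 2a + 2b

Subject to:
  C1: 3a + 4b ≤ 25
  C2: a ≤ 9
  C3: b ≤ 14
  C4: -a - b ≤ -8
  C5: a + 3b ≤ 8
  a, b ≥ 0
The point (8, 0) satisfies every constraint, so the LP is feasible; the constraints give a ≤ 9 and b ≤ 14, which with a, b ≥ 0 keep the feasible region inside a bounded box. A feasible, bounded LP attains a finite optimum at a vertex.

Evaluating z = 2a + 2b at each vertex:
  (8, 0): z = 16

Feasible with finite optimum z* = 16 at (8, 0).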